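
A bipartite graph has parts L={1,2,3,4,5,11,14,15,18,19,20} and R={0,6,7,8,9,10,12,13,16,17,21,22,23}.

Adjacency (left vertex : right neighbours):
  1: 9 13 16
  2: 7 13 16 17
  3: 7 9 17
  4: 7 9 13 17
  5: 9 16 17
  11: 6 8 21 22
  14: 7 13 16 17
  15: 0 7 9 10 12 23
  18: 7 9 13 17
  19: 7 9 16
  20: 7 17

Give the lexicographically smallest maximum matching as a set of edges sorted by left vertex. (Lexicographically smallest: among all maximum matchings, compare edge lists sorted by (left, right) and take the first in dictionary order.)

Lex-smallest maximum matching: {(1,9), (2,7), (3,17), (4,13), (5,16), (11,6), (15,0)}

|M| = 7 (so the lex-smallest maximum matching has 7 edges)
process left vertices in ascending order; for each, take the smallest-labelled available neighbour that still permits 7 edges overall, or leave it unmatched if none does
lex-smallest matching: {1-9, 2-7, 3-17, 4-13, 5-16, 11-6, 15-0}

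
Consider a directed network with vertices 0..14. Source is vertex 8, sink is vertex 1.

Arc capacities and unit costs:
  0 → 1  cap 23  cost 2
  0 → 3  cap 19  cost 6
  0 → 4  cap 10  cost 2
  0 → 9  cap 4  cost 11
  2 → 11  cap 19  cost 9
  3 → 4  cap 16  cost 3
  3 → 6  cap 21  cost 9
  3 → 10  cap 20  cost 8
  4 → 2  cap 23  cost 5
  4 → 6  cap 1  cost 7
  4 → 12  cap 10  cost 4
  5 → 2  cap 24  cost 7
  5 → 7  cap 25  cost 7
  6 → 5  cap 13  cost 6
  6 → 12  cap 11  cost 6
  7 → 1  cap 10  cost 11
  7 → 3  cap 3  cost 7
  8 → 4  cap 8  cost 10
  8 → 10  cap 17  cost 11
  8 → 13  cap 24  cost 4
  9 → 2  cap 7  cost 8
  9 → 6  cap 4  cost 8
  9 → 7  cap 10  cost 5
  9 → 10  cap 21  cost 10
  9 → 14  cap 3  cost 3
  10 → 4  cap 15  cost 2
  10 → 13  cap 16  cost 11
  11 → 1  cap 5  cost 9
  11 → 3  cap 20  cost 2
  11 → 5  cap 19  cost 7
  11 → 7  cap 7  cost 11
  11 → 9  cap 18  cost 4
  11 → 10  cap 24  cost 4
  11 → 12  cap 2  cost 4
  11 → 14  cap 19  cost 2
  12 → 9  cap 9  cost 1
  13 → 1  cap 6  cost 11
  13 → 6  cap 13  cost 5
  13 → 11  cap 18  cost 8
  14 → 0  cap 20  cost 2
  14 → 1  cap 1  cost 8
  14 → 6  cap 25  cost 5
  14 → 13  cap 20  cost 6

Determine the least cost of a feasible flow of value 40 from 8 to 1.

Minimum cost for 40 units: 939

shortest-cost path #1: 8→13→1 push 6 @ unit cost 15 (adds 90)
shortest-cost path #2: 8→13→11→14→0→1 push 18 @ unit cost 18 (adds 324)
shortest-cost path #3: 8→4→12→9→14→0→1 push 2 @ unit cost 22 (adds 44)
shortest-cost path #4: 8→4→12→9→14→11→1 push 1 @ unit cost 25 (adds 25)
shortest-cost path #5: 8→4→12→9→7→1 push 5 @ unit cost 31 (adds 155)
shortest-cost path #6: 8→10→4→12→9→7→1 push 1 @ unit cost 34 (adds 34)
shortest-cost path #7: 8→10→4→2→11→1 push 4 @ unit cost 36 (adds 144)
shortest-cost path #8: 8→10→4→2→11→14→1 push 1 @ unit cost 37 (adds 37)
shortest-cost path #9: 8→10→4→2→11→14→9→7→1 push 1 @ unit cost 42 (adds 42)
shortest-cost path #10: 8→10→4→6→5→7→1 push 1 @ unit cost 44 (adds 44)
total cost = 939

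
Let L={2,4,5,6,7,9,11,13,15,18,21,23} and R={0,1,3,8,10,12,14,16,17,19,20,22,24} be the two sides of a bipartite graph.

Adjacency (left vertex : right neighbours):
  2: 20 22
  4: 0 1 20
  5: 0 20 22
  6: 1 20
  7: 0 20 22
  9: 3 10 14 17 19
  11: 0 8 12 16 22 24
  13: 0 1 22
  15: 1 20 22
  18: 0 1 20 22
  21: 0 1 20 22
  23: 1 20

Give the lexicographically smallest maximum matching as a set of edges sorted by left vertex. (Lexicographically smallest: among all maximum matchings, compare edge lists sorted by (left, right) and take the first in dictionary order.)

Lex-smallest maximum matching: {(2,20), (4,0), (5,22), (6,1), (9,3), (11,8)}

|M| = 6 (so the lex-smallest maximum matching has 6 edges)
process left vertices in ascending order; for each, take the smallest-labelled available neighbour that still permits 6 edges overall, or leave it unmatched if none does
lex-smallest matching: {2-20, 4-0, 5-22, 6-1, 9-3, 11-8}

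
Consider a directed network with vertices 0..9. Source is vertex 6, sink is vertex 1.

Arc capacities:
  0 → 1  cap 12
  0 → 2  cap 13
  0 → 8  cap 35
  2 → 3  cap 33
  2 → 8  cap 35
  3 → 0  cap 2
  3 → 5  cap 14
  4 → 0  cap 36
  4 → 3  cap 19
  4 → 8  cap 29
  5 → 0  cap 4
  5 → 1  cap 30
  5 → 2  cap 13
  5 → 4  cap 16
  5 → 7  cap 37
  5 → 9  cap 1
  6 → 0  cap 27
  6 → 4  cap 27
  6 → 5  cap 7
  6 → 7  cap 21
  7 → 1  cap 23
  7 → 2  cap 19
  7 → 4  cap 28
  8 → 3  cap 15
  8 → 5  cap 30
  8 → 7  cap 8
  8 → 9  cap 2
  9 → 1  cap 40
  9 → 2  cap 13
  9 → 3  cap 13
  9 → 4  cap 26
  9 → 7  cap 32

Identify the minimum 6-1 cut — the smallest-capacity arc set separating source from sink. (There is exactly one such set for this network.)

augment #1: 6→0→1 push 12
augment #2: 6→5→1 push 7
augment #3: 6→7→1 push 21
augment #4: 6→0→8→5→1 push 15
augment #5: 6→4→3→5→1 push 8
augment #6: 6→4→8→7→1 push 2
augment #7: 6→4→8→9→1 push 2
augment #8: 6→4→3→5→9→1 push 1
max flow = 68; residual-reachable set from 6 gives S-side
cut edges (S→T): {(0,1), (5,1), (5,9), (7,1), (8,9)} total cap 68

Min-cut arcs: {(0,1), (5,1), (5,9), (7,1), (8,9)} (total capacity 68)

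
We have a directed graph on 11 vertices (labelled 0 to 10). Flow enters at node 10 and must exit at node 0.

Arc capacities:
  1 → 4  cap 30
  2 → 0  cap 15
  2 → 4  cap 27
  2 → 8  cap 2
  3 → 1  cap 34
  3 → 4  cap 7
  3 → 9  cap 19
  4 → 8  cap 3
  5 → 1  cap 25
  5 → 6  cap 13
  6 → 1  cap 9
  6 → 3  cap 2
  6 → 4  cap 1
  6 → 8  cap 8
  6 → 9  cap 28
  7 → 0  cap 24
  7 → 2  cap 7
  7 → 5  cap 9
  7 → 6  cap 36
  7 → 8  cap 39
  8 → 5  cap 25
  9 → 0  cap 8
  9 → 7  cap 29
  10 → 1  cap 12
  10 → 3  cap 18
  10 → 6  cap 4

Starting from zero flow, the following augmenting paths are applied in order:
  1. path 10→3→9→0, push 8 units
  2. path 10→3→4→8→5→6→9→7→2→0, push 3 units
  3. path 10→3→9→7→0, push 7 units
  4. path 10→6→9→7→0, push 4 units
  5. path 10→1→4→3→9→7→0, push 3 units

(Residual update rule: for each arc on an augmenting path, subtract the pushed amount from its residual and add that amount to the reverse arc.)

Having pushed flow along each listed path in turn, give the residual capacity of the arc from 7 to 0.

Residual capacity of (7,0): 10

after path 1 (10→3→9→0, push 8): res(7,0)=24
after path 2 (10→3→4→8→5→6→9→7→2→0, push 3): res(7,0)=24
after path 3 (10→3→9→7→0, push 7): res(7,0)=17
after path 4 (10→6→9→7→0, push 4): res(7,0)=13
after path 5 (10→1→4→3→9→7→0, push 3): res(7,0)=10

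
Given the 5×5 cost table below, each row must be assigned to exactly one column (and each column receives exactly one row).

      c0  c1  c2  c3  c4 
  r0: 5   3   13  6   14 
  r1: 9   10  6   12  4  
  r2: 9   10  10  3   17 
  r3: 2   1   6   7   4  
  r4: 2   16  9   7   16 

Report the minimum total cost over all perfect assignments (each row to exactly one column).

one of 2 optimal assignments: row0→col1 (cost 3), row1→col2 (cost 6), row2→col3 (cost 3), row3→col4 (cost 4), row4→col0 (cost 2)
total = 3 + 6 + 3 + 4 + 2 = 18

Minimum assignment cost: 18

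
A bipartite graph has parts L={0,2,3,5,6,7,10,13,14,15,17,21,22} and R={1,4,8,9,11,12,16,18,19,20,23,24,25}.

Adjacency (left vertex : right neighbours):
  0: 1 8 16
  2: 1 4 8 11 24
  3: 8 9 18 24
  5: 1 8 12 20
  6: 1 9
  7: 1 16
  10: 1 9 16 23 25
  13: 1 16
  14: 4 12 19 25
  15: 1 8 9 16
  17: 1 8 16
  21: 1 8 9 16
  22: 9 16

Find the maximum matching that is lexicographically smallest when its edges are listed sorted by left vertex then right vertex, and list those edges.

Lex-smallest maximum matching: {(0,1), (2,4), (3,18), (5,12), (6,9), (7,16), (10,23), (14,19), (15,8)}

|M| = 9 (so the lex-smallest maximum matching has 9 edges)
process left vertices in ascending order; for each, take the smallest-labelled available neighbour that still permits 9 edges overall, or leave it unmatched if none does
lex-smallest matching: {0-1, 2-4, 3-18, 5-12, 6-9, 7-16, 10-23, 14-19, 15-8}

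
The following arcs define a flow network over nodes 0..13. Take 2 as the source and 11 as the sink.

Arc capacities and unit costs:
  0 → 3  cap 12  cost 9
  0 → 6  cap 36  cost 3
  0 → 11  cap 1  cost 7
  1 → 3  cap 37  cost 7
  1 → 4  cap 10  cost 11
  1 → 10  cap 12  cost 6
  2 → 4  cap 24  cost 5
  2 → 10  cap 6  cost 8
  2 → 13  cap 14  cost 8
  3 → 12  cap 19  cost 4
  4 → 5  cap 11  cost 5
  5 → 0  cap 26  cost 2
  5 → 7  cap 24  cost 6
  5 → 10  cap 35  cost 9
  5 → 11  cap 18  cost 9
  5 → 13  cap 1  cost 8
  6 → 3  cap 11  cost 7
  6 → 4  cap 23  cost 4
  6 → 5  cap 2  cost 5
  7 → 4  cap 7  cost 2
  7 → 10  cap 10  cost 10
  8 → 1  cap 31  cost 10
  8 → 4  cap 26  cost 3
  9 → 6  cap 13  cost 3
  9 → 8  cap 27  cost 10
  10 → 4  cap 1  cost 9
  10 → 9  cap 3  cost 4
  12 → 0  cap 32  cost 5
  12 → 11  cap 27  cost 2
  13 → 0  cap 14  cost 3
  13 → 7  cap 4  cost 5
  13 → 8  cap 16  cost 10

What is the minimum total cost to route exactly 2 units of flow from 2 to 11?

shortest-cost path #1: 2→13→0→11 push 1 @ unit cost 18 (adds 18)
shortest-cost path #2: 2→4→5→11 push 1 @ unit cost 19 (adds 19)
total cost = 37

Minimum cost for 2 units: 37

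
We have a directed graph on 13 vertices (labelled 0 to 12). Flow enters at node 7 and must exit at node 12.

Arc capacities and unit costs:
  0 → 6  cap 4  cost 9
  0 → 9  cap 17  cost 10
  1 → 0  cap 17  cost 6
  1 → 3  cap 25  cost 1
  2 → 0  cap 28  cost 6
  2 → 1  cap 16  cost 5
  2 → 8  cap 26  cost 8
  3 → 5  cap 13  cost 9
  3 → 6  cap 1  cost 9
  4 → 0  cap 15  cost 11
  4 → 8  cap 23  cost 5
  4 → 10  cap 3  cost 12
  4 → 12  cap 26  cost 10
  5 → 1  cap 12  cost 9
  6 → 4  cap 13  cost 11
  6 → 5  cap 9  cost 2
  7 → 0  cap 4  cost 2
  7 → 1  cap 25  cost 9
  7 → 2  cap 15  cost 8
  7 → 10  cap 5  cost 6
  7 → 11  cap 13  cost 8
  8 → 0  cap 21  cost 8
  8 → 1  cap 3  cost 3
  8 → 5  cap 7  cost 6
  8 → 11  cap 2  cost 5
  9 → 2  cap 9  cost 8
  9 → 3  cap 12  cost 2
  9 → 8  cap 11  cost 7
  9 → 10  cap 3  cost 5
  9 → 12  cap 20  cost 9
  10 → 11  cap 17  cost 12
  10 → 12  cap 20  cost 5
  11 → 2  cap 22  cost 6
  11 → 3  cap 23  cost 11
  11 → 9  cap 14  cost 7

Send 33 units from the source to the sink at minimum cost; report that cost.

Minimum cost for 33 units: 868

shortest-cost path #1: 7→10→12 push 5 @ unit cost 11 (adds 55)
shortest-cost path #2: 7→0→9→12 push 4 @ unit cost 21 (adds 84)
shortest-cost path #3: 7→11→9→12 push 13 @ unit cost 24 (adds 312)
shortest-cost path #4: 7→2→0→9→12 push 3 @ unit cost 33 (adds 99)
shortest-cost path #5: 7→2→0→9→10→12 push 3 @ unit cost 34 (adds 102)
shortest-cost path #6: 7→1→3→6→4→12 push 1 @ unit cost 40 (adds 40)
shortest-cost path #7: 7→2→0→6→4→12 push 4 @ unit cost 44 (adds 176)
total cost = 868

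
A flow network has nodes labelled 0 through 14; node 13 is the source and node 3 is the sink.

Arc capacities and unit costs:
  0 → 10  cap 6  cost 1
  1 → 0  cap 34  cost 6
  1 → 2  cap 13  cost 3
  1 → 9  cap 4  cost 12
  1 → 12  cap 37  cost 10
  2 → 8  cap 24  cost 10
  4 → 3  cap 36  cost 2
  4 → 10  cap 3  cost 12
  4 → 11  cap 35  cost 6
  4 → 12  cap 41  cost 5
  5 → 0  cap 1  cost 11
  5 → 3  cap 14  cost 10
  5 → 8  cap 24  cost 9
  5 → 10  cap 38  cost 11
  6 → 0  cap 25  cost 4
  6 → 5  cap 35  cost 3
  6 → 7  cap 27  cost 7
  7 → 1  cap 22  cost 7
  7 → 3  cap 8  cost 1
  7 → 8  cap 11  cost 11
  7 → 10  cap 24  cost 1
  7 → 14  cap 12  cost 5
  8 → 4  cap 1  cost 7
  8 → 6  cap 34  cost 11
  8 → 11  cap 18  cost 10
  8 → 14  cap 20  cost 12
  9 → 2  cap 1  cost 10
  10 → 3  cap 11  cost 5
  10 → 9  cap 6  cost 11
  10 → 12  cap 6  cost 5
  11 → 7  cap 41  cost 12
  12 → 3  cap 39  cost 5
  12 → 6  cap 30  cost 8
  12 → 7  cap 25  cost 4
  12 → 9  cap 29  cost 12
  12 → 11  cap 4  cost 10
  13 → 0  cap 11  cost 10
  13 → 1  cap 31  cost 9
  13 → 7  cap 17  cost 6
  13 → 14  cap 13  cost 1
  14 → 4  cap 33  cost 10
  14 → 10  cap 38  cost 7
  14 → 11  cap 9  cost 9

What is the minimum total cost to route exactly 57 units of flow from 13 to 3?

Minimum cost for 57 units: 953

shortest-cost path #1: 13→7→3 push 8 @ unit cost 7 (adds 56)
shortest-cost path #2: 13→7→10→3 push 9 @ unit cost 12 (adds 108)
shortest-cost path #3: 13→14→4→3 push 13 @ unit cost 13 (adds 169)
shortest-cost path #4: 13→0→10→3 push 2 @ unit cost 16 (adds 32)
shortest-cost path #5: 13→0→10→12→3 push 4 @ unit cost 21 (adds 84)
shortest-cost path #6: 13→1→12→3 push 21 @ unit cost 24 (adds 504)
total cost = 953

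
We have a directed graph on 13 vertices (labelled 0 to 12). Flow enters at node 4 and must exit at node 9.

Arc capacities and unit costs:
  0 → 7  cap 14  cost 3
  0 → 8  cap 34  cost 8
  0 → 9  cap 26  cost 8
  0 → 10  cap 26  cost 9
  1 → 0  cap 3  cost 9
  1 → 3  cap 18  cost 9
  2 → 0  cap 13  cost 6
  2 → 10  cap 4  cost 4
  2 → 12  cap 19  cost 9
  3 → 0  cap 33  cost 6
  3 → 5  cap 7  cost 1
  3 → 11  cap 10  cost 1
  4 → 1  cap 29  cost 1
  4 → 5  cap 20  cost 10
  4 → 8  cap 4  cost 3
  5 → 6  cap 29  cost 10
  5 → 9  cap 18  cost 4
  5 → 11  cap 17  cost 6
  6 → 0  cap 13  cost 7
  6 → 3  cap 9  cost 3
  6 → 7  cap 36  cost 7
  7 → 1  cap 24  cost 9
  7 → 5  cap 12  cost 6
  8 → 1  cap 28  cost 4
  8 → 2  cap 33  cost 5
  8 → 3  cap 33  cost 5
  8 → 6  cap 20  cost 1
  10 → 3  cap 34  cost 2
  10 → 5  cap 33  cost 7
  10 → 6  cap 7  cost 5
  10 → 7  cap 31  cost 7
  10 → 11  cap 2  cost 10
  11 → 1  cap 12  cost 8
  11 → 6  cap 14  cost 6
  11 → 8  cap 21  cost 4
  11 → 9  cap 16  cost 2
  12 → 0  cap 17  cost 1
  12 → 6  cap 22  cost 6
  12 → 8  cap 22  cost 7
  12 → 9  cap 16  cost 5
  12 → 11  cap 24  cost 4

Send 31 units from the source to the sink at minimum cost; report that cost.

shortest-cost path #1: 4→8→6→3→11→9 push 4 @ unit cost 10 (adds 40)
shortest-cost path #2: 4→1→3→11→9 push 6 @ unit cost 13 (adds 78)
shortest-cost path #3: 4→5→9 push 18 @ unit cost 14 (adds 252)
shortest-cost path #4: 4→5→11→9 push 2 @ unit cost 18 (adds 36)
shortest-cost path #5: 4→1→0→9 push 1 @ unit cost 18 (adds 18)
total cost = 424

Minimum cost for 31 units: 424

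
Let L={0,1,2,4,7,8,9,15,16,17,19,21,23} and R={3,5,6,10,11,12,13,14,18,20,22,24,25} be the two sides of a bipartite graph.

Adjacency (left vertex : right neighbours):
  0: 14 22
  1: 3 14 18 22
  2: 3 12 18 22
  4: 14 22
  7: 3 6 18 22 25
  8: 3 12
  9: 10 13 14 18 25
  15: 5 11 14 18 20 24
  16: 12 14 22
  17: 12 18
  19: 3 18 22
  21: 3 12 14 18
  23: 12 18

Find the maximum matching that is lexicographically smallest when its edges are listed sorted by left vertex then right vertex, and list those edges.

|M| = 8 (so the lex-smallest maximum matching has 8 edges)
process left vertices in ascending order; for each, take the smallest-labelled available neighbour that still permits 8 edges overall, or leave it unmatched if none does
lex-smallest matching: {0-14, 1-3, 2-12, 4-22, 7-6, 9-10, 15-5, 17-18}

Lex-smallest maximum matching: {(0,14), (1,3), (2,12), (4,22), (7,6), (9,10), (15,5), (17,18)}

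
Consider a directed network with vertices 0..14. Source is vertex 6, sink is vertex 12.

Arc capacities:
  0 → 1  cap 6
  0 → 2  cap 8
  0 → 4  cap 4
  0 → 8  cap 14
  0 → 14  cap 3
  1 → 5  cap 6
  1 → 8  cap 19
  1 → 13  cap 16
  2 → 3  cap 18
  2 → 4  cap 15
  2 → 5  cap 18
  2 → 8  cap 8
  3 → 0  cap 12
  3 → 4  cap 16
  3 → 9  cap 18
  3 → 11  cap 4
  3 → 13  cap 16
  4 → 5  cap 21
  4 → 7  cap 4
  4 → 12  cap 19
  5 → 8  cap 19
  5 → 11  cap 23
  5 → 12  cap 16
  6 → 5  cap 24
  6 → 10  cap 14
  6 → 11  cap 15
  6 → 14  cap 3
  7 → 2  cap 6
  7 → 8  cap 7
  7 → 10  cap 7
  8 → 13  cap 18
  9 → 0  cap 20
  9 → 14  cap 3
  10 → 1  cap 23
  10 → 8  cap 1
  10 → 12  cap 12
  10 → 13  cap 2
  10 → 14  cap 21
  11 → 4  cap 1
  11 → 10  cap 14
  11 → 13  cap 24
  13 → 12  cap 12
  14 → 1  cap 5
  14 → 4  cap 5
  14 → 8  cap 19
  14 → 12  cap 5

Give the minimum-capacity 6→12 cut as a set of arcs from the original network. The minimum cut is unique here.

augment #1: 6→5→12 push 16
augment #2: 6→10→12 push 12
augment #3: 6→14→12 push 3
augment #4: 6→10→13→12 push 2
augment #5: 6→11→4→12 push 1
augment #6: 6→11→13→12 push 10
augment #7: 6→11→10→14→12 push 2
augment #8: 6→11→10→14→4→12 push 2
augment #9: 6→5→11→10→14→4→12 push 3
max flow = 51; residual-reachable set from 6 gives S-side
cut edges (S→T): {(5,12), (10,12), (11,4), (13,12), (14,4), (14,12)} total cap 51

Min-cut arcs: {(5,12), (10,12), (11,4), (13,12), (14,4), (14,12)} (total capacity 51)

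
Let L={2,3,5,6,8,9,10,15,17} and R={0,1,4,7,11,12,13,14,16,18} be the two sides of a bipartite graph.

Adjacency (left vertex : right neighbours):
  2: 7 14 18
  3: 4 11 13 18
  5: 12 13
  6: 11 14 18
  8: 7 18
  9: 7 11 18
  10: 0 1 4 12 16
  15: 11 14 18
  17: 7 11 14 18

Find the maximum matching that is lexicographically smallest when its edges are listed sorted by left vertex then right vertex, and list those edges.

Lex-smallest maximum matching: {(2,7), (3,4), (5,12), (6,11), (8,18), (10,0), (15,14)}

|M| = 7 (so the lex-smallest maximum matching has 7 edges)
process left vertices in ascending order; for each, take the smallest-labelled available neighbour that still permits 7 edges overall, or leave it unmatched if none does
lex-smallest matching: {2-7, 3-4, 5-12, 6-11, 8-18, 10-0, 15-14}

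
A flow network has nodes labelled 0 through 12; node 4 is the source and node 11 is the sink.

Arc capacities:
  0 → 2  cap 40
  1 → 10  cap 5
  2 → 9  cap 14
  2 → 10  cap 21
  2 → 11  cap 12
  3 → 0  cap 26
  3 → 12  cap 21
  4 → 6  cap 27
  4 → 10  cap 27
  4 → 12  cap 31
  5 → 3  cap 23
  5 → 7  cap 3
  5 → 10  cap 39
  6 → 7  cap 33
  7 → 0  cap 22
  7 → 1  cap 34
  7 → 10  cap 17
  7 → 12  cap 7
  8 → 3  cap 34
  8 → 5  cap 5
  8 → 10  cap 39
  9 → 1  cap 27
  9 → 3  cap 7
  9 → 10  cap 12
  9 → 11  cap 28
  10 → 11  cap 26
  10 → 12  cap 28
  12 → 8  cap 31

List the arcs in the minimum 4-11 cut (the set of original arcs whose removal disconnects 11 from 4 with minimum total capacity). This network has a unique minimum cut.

augment #1: 4→10→11 push 26
augment #2: 4→6→7→0→2→11 push 12
augment #3: 4→6→7→0→2→9→11 push 10
augment #4: 4→12→8→3→0→2→9→11 push 4
max flow = 52; residual-reachable set from 4 gives S-side
cut edges (S→T): {(2,9), (2,11), (10,11)} total cap 52

Min-cut arcs: {(2,9), (2,11), (10,11)} (total capacity 52)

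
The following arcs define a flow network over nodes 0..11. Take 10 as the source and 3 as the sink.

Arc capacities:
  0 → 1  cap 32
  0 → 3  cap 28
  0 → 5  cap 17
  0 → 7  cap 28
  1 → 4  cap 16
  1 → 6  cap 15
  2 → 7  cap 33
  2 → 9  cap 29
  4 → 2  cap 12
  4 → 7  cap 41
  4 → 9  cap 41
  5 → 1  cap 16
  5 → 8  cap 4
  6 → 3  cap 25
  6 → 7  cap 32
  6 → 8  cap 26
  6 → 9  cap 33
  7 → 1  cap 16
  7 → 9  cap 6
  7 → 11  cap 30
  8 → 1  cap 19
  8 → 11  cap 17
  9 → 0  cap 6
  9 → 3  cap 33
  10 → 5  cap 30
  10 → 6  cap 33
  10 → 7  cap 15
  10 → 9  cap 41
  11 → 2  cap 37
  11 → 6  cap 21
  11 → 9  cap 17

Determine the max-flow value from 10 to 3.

Maximum flow value: 64

augment #1: 10→6→3 bottleneck 25, total now 25
augment #2: 10→9→3 bottleneck 33, total now 58
augment #3: 10→9→0→3 bottleneck 6, total now 64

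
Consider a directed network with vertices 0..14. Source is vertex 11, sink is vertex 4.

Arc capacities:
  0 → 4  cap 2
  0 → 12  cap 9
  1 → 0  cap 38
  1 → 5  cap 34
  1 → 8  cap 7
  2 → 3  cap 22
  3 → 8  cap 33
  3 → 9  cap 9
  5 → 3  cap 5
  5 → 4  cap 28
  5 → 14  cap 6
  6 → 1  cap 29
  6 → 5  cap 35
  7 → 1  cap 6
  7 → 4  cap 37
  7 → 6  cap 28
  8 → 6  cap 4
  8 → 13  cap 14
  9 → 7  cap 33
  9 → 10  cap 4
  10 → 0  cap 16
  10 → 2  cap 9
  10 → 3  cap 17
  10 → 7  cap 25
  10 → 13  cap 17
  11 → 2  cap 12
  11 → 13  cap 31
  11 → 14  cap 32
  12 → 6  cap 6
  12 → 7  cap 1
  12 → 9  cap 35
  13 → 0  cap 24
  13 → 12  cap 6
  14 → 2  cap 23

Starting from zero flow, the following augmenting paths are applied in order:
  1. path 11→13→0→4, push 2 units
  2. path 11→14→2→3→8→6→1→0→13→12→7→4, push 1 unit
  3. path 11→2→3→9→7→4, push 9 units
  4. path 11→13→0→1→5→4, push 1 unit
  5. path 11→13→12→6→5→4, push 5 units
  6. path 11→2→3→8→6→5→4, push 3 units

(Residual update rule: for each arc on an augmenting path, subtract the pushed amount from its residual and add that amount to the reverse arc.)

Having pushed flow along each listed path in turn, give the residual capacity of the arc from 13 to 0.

Residual capacity of (13,0): 22

after path 1 (11→13→0→4, push 2): res(13,0)=22
after path 2 (11→14→2→3→8→6→1→0→13→12→7→4, push 1): res(13,0)=23
after path 3 (11→2→3→9→7→4, push 9): res(13,0)=23
after path 4 (11→13→0→1→5→4, push 1): res(13,0)=22
after path 5 (11→13→12→6→5→4, push 5): res(13,0)=22
after path 6 (11→2→3→8→6→5→4, push 3): res(13,0)=22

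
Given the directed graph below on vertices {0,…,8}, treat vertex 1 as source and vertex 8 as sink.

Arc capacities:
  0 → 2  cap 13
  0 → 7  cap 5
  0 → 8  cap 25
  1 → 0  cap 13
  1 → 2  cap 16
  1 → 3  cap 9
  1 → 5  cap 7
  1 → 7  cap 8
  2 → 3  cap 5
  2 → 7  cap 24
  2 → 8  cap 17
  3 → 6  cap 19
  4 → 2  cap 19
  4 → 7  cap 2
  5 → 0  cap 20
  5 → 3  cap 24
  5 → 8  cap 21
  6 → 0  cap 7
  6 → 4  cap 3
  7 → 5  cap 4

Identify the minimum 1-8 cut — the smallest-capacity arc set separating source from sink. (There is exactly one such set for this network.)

augment #1: 1→0→8 push 13
augment #2: 1→2→8 push 16
augment #3: 1→5→8 push 7
augment #4: 1→7→5→8 push 4
augment #5: 1→3→6→0→8 push 7
augment #6: 1→3→6→4→2→8 push 1
max flow = 48; residual-reachable set from 1 gives S-side
cut edges (S→T): {(1,0), (1,5), (2,8), (6,0), (7,5)} total cap 48

Min-cut arcs: {(1,0), (1,5), (2,8), (6,0), (7,5)} (total capacity 48)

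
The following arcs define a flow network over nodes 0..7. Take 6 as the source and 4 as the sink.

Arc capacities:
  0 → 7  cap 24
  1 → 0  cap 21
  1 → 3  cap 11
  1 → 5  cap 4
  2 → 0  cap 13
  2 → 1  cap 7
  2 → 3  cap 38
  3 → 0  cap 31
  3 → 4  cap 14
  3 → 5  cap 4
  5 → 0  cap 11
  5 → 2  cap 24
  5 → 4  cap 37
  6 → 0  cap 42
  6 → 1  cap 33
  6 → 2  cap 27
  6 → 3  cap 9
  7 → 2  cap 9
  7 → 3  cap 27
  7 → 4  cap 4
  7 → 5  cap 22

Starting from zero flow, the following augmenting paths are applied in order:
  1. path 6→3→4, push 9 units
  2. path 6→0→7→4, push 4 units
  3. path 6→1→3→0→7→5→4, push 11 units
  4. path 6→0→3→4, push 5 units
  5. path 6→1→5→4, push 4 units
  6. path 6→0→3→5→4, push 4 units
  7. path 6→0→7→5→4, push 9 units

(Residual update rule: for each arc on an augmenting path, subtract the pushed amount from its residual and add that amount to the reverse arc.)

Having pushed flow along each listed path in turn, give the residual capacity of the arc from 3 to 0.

after path 1 (6→3→4, push 9): res(3,0)=31
after path 2 (6→0→7→4, push 4): res(3,0)=31
after path 3 (6→1→3→0→7→5→4, push 11): res(3,0)=20
after path 4 (6→0→3→4, push 5): res(3,0)=25
after path 5 (6→1→5→4, push 4): res(3,0)=25
after path 6 (6→0→3→5→4, push 4): res(3,0)=29
after path 7 (6→0→7→5→4, push 9): res(3,0)=29

Residual capacity of (3,0): 29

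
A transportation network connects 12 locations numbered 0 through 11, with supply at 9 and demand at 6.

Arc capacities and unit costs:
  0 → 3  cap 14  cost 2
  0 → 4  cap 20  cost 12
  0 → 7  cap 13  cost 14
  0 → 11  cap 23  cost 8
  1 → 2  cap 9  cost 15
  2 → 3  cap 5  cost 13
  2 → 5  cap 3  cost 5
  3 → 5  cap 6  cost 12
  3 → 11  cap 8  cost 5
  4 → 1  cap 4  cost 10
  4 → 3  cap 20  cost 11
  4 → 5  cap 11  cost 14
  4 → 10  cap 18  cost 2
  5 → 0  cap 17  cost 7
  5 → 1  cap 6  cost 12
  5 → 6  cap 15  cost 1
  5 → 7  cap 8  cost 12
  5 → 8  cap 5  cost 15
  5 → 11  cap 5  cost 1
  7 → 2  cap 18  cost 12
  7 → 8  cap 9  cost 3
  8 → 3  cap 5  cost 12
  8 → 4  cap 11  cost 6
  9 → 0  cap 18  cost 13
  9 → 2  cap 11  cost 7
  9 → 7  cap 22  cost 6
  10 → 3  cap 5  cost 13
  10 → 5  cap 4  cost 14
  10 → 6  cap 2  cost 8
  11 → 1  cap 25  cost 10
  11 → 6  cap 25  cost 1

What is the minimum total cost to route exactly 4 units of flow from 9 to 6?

Minimum cost for 4 units: 60

shortest-cost path #1: 9→2→5→6 push 3 @ unit cost 13 (adds 39)
shortest-cost path #2: 9→0→3→11→6 push 1 @ unit cost 21 (adds 21)
total cost = 60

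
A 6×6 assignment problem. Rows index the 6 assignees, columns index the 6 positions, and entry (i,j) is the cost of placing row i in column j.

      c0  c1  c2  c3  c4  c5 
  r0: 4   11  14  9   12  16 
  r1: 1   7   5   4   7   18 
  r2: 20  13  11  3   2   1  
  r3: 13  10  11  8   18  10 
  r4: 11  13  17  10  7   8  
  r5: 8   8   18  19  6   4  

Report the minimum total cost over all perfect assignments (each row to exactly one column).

Minimum assignment cost: 33

one of 2 optimal assignments: row0→col0 (cost 4), row1→col2 (cost 5), row2→col3 (cost 3), row3→col1 (cost 10), row4→col4 (cost 7), row5→col5 (cost 4)
total = 4 + 5 + 3 + 10 + 7 + 4 = 33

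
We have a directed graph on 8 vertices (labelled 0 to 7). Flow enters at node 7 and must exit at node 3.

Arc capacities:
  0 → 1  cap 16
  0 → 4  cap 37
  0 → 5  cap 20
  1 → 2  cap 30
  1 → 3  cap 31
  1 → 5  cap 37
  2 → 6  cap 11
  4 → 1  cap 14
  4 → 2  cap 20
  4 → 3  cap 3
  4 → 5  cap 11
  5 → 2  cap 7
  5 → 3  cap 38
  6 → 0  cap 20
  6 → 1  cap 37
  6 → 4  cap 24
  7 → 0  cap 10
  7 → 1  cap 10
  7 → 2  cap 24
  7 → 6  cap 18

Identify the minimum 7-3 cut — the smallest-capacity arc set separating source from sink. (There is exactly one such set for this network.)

Min-cut arcs: {(2,6), (7,0), (7,1), (7,6)} (total capacity 49)

augment #1: 7→1→3 push 10
augment #2: 7→0→1→3 push 10
augment #3: 7→6→1→3 push 11
augment #4: 7→6→4→3 push 3
augment #5: 7→6→0→5→3 push 4
augment #6: 7→2→6→0→5→3 push 11
max flow = 49; residual-reachable set from 7 gives S-side
cut edges (S→T): {(2,6), (7,0), (7,1), (7,6)} total cap 49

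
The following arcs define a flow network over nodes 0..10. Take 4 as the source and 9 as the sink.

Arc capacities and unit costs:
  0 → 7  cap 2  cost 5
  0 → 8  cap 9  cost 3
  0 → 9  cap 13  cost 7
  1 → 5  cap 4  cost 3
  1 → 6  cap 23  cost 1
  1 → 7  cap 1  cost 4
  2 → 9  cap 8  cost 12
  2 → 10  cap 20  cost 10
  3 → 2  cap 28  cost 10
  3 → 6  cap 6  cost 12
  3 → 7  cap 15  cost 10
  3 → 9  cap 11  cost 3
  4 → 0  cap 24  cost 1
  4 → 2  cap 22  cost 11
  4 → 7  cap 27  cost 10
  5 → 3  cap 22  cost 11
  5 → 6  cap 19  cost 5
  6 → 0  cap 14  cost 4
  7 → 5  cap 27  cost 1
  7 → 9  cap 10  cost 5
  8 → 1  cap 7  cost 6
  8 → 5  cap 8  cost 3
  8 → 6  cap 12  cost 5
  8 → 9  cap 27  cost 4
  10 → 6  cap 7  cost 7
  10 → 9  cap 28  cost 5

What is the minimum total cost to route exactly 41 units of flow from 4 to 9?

Minimum cost for 41 units: 527

shortest-cost path #1: 4→0→9 push 13 @ unit cost 8 (adds 104)
shortest-cost path #2: 4→0→8→9 push 9 @ unit cost 8 (adds 72)
shortest-cost path #3: 4→0→7→9 push 2 @ unit cost 11 (adds 22)
shortest-cost path #4: 4→7→9 push 8 @ unit cost 15 (adds 120)
shortest-cost path #5: 4→2→9 push 8 @ unit cost 23 (adds 184)
shortest-cost path #6: 4→7→5→3→9 push 1 @ unit cost 25 (adds 25)
total cost = 527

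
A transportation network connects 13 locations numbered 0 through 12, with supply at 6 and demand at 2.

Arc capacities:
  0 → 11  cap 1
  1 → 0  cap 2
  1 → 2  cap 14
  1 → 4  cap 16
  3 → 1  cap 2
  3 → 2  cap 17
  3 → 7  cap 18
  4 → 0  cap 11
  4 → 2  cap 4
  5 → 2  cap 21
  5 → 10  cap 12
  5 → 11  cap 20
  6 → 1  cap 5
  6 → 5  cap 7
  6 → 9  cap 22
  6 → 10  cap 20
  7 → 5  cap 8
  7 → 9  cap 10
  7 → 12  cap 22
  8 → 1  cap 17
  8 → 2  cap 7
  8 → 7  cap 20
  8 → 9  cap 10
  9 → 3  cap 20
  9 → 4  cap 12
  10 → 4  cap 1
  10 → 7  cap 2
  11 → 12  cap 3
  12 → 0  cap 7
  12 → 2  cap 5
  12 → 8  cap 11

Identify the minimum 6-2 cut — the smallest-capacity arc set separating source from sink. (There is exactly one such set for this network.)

augment #1: 6→1→2 push 5
augment #2: 6→5→2 push 7
augment #3: 6→9→3→2 push 17
augment #4: 6→9→4→2 push 4
augment #5: 6→9→3→1→2 push 1
augment #6: 6→10→7→5→2 push 2
augment #7: 6→10→4→0→11→12→2 push 1
max flow = 37; residual-reachable set from 6 gives S-side
cut edges (S→T): {(6,1), (6,5), (6,9), (10,4), (10,7)} total cap 37

Min-cut arcs: {(6,1), (6,5), (6,9), (10,4), (10,7)} (total capacity 37)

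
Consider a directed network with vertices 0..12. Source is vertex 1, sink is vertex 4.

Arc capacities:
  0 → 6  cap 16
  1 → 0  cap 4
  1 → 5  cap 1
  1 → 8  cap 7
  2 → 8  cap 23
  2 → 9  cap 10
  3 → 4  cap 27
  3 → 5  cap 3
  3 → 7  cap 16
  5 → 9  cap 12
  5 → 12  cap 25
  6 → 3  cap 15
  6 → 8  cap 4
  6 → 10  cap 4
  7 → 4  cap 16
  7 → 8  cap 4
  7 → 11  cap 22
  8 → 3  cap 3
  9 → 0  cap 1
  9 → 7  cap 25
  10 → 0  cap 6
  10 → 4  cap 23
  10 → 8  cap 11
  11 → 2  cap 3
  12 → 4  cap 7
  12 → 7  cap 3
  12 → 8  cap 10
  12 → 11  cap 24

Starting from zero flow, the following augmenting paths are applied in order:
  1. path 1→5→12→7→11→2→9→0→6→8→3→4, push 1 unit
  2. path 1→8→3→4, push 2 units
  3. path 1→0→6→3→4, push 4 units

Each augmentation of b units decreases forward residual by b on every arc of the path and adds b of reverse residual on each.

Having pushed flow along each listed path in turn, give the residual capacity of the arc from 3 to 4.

after path 1 (1→5→12→7→11→2→9→0→6→8→3→4, push 1): res(3,4)=26
after path 2 (1→8→3→4, push 2): res(3,4)=24
after path 3 (1→0→6→3→4, push 4): res(3,4)=20

Residual capacity of (3,4): 20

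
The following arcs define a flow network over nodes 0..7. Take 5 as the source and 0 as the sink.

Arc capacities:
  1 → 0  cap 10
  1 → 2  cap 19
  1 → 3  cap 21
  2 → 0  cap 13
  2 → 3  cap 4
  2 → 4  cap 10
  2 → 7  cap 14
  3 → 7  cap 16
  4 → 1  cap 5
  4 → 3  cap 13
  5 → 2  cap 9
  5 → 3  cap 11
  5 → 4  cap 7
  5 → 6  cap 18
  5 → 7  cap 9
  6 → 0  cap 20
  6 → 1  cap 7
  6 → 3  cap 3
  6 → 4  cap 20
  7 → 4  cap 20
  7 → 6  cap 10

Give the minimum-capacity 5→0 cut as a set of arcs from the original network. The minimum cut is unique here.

augment #1: 5→2→0 push 9
augment #2: 5→6→0 push 18
augment #3: 5→4→1→0 push 5
augment #4: 5→7→6→0 push 2
augment #5: 5→7→6→1→0 push 5
augment #6: 5→7→6→1→2→0 push 2
max flow = 41; residual-reachable set from 5 gives S-side
cut edges (S→T): {(4,1), (5,2), (6,0), (6,1)} total cap 41

Min-cut arcs: {(4,1), (5,2), (6,0), (6,1)} (total capacity 41)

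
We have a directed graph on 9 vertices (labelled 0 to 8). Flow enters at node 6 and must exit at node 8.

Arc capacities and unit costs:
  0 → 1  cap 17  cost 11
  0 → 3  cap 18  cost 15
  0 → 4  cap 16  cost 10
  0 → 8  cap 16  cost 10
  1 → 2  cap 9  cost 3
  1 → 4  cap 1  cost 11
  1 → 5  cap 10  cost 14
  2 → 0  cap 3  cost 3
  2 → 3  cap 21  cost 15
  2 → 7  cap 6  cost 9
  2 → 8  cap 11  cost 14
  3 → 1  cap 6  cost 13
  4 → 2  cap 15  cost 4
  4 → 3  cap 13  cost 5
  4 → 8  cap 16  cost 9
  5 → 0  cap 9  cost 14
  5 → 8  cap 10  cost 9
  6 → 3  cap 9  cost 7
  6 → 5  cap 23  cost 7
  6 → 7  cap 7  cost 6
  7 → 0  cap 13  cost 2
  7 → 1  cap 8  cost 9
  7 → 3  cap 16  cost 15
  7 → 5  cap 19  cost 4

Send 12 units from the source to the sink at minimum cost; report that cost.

Minimum cost for 12 units: 196

shortest-cost path #1: 6→5→8 push 10 @ unit cost 16 (adds 160)
shortest-cost path #2: 6→7→0→8 push 2 @ unit cost 18 (adds 36)
total cost = 196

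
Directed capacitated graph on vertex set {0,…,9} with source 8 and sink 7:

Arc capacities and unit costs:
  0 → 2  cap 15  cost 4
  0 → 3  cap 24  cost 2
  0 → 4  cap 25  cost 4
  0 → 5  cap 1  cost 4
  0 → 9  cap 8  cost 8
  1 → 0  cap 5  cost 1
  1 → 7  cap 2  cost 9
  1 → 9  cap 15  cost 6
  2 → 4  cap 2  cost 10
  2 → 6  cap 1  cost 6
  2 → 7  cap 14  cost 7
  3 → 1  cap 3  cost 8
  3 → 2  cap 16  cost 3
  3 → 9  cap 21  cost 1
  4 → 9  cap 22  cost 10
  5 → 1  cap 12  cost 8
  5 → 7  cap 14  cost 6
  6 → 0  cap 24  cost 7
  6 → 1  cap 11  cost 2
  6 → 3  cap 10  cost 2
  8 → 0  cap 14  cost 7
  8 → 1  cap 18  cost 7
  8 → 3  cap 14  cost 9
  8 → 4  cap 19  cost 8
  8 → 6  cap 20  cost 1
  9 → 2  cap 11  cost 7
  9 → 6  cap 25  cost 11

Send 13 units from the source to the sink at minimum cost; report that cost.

shortest-cost path #1: 8→6→1→7 push 2 @ unit cost 12 (adds 24)
shortest-cost path #2: 8→6→3→2→7 push 10 @ unit cost 13 (adds 130)
shortest-cost path #3: 8→6→1→0→5→7 push 1 @ unit cost 14 (adds 14)
total cost = 168

Minimum cost for 13 units: 168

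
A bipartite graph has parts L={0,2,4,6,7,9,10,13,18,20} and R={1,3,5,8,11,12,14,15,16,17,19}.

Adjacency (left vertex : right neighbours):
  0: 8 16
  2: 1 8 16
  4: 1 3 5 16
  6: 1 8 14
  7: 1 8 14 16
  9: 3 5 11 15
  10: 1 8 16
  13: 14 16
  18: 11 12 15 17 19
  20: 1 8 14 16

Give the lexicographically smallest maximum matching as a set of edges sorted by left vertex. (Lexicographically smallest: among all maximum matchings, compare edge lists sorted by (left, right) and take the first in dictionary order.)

|M| = 7 (so the lex-smallest maximum matching has 7 edges)
process left vertices in ascending order; for each, take the smallest-labelled available neighbour that still permits 7 edges overall, or leave it unmatched if none does
lex-smallest matching: {0-8, 2-1, 4-3, 6-14, 7-16, 9-5, 18-11}

Lex-smallest maximum matching: {(0,8), (2,1), (4,3), (6,14), (7,16), (9,5), (18,11)}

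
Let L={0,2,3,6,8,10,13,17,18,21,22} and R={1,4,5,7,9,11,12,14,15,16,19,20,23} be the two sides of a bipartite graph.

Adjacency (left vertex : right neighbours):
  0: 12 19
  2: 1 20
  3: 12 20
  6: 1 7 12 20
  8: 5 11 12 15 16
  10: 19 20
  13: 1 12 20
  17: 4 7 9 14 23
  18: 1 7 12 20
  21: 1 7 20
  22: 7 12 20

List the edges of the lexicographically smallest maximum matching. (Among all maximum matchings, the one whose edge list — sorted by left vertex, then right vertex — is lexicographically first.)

Lex-smallest maximum matching: {(0,12), (2,1), (3,20), (6,7), (8,5), (10,19), (17,4)}

|M| = 7 (so the lex-smallest maximum matching has 7 edges)
process left vertices in ascending order; for each, take the smallest-labelled available neighbour that still permits 7 edges overall, or leave it unmatched if none does
lex-smallest matching: {0-12, 2-1, 3-20, 6-7, 8-5, 10-19, 17-4}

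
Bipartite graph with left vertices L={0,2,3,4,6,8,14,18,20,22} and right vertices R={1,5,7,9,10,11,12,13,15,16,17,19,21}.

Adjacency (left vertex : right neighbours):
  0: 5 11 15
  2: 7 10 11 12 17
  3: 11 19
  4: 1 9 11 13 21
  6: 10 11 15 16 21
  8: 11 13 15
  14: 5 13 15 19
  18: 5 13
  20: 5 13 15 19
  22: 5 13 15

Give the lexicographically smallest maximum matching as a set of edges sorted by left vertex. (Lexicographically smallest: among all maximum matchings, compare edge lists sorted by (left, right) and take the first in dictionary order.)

|M| = 8 (so the lex-smallest maximum matching has 8 edges)
process left vertices in ascending order; for each, take the smallest-labelled available neighbour that still permits 8 edges overall, or leave it unmatched if none does
lex-smallest matching: {0-5, 2-7, 3-11, 4-1, 6-10, 8-13, 14-15, 20-19}

Lex-smallest maximum matching: {(0,5), (2,7), (3,11), (4,1), (6,10), (8,13), (14,15), (20,19)}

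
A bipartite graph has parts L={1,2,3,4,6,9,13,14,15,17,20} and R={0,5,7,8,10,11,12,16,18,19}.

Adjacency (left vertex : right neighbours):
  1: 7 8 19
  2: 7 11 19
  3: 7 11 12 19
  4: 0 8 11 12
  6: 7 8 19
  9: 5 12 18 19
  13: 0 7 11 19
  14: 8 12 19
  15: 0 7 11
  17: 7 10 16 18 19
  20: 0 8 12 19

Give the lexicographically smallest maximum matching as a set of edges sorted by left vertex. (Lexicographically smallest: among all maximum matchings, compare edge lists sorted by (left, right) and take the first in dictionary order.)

|M| = 8 (so the lex-smallest maximum matching has 8 edges)
process left vertices in ascending order; for each, take the smallest-labelled available neighbour that still permits 8 edges overall, or leave it unmatched if none does
lex-smallest matching: {1-7, 2-11, 3-12, 4-0, 6-8, 9-5, 13-19, 17-10}

Lex-smallest maximum matching: {(1,7), (2,11), (3,12), (4,0), (6,8), (9,5), (13,19), (17,10)}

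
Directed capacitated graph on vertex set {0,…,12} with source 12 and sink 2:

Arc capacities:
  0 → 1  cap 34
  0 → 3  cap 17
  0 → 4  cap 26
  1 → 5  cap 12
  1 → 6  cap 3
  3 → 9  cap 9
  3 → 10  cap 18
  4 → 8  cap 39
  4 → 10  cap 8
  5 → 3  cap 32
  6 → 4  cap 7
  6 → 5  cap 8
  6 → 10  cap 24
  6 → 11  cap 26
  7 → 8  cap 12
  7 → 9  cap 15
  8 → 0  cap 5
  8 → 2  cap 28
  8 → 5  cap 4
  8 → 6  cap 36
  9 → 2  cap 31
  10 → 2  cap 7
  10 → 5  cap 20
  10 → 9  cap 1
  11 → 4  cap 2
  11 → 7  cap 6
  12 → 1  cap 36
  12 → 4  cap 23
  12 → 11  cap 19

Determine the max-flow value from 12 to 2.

Maximum flow value: 46

augment #1: 12→4→8→2 bottleneck 23, total now 23
augment #2: 12→1→6→10→2 bottleneck 3, total now 26
augment #3: 12→11→4→8→2 bottleneck 2, total now 28
augment #4: 12→11→7→8→2 bottleneck 3, total now 31
augment #5: 12→11→7→9→2 bottleneck 3, total now 34
augment #6: 12→1→5→3→9→2 bottleneck 9, total now 43
augment #7: 12→1→5→3→10→2 bottleneck 3, total now 46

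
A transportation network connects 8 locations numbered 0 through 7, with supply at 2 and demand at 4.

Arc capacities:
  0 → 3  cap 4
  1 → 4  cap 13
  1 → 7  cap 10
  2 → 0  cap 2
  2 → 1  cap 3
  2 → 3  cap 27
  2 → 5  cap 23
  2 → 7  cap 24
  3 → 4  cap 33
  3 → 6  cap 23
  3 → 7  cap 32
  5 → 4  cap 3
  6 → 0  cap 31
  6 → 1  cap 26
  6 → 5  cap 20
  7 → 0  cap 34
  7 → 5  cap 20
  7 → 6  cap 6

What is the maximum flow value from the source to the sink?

augment #1: 2→1→4 bottleneck 3, total now 3
augment #2: 2→3→4 bottleneck 27, total now 30
augment #3: 2→5→4 bottleneck 3, total now 33
augment #4: 2→0→3→4 bottleneck 2, total now 35
augment #5: 2→7→0→3→4 bottleneck 2, total now 37
augment #6: 2→7→6→1→4 bottleneck 6, total now 43

Maximum flow value: 43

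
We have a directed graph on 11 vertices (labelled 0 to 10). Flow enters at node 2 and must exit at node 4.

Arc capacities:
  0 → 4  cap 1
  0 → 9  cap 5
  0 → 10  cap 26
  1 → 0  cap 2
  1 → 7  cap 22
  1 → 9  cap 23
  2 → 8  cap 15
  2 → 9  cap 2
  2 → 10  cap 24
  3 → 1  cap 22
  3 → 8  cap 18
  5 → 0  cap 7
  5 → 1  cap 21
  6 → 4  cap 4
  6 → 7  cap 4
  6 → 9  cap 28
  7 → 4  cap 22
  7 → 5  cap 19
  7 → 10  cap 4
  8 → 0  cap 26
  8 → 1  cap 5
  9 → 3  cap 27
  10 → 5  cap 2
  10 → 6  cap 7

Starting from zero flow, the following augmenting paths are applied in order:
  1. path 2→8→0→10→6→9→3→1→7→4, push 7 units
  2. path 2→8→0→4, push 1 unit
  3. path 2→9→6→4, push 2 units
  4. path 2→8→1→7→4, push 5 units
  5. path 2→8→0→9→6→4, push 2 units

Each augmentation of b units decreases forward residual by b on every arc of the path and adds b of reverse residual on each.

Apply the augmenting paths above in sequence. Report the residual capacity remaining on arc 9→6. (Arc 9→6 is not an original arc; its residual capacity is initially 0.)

Residual capacity of (9,6): 3

after path 1 (2→8→0→10→6→9→3→1→7→4, push 7): res(9,6)=7
after path 2 (2→8→0→4, push 1): res(9,6)=7
after path 3 (2→9→6→4, push 2): res(9,6)=5
after path 4 (2→8→1→7→4, push 5): res(9,6)=5
after path 5 (2→8→0→9→6→4, push 2): res(9,6)=3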